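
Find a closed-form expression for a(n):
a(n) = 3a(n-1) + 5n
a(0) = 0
First-order linear with linear forcing.
Homogeneous solution: a_h(n) = A·(3)^n.
Try particular a_p(n) = pn + q. Substituting:
  pn + q = 3(p(n-1) + q) + 5n.
Matching the n-coefficient: p = 3p + 5 ⇒ p = - \frac{5}{2}.
Matching constants: q = -3p + 3q ⇒ q = - \frac{15}{4}.
General: a(n) = A·(3)^n - \frac{5 n}{2} - \frac{15}{4}.
Apply a(0) = 0: A - \frac{15}{4} = 0 ⇒ A = \frac{15}{4}.
So a(n) = \frac{15 \cdot 3^{n}}{4} - \frac{5 n}{2} - \frac{15}{4}.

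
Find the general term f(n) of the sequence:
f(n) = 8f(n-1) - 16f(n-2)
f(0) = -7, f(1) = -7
Characteristic equation: x² - 8x + 16 = 0, which is (x - (4))².
Repeated root r = 4.
General solution: f(n) = (A + Bn)·(4)^n.
From f(0) = -7: A = -7.
From f(1) = -7: (A + B)·(4) = -7 ⇒ B = \frac{21}{4}.
So f(n) = \left(\frac{21 n}{4} - 7\right) \cdot (4)^n.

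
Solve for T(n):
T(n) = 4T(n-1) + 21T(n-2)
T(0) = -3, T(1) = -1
Characteristic equation: x² - 4x - 21 = 0, which factors as (x - (-3))(x - (7)) = 0.
Roots r₁ = -3, r₂ = 7 (distinct).
General solution: T(n) = A·(-3)^n + B·(7)^n.
From T(0) = -3: A + B = -3.
From T(1) = -1: -3A + 7B = -1.
Solving: A = -2, B = -1.
So T(n) = - 2 \left(-3\right)^{n} - 7^{n}.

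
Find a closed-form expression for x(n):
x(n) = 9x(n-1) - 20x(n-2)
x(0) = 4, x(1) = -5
Characteristic equation: x² - 9x + 20 = 0, which factors as (x - (4))(x - (5)) = 0.
Roots r₁ = 4, r₂ = 5 (distinct).
General solution: x(n) = A·(4)^n + B·(5)^n.
From x(0) = 4: A + B = 4.
From x(1) = -5: 4A + 5B = -5.
Solving: A = 25, B = -21.
So x(n) = 25 \cdot 4^{n} - 21 \cdot 5^{n}.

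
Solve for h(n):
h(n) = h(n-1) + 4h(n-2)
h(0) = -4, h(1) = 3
Characteristic equation: x² - x - 4 = 0.
Discriminant Δ = (1)² + 4·(4) = 17.
Roots r₁,₂ = (1 ± √17)/2, so r₁ = \frac{1}{2} + \frac{\sqrt{17}}{2}, r₂ = \frac{1}{2} - \frac{\sqrt{17}}{2}.
General solution: h(n) = A·r₁^n + B·r₂^n.
From the initial conditions, A + B = -4 and r₁A + r₂B = 3.
Since r₁ - r₂ = √17: A = (3 - (-4)r₂)/√17 = -2 + \frac{5 \sqrt{17}}{17}, and B = -4 - A = -2 - \frac{5 \sqrt{17}}{17}.
So h(n) = \left(-2 + \frac{5 \sqrt{17}}{17}\right)\left(\frac{1}{2} + \frac{\sqrt{17}}{2}\right)^n + \left(-2 - \frac{5 \sqrt{17}}{17}\right)\left(\frac{1}{2} - \frac{\sqrt{17}}{2}\right)^n.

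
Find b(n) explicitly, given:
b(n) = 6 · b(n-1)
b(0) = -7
Pure geometric recurrence with ratio 6.
By induction b(n) = b(0) · (6)^n = - 7 \cdot 6^{n}.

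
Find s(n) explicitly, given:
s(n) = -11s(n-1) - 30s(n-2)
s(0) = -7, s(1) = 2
Characteristic equation: x² + 11x + 30 = 0, which factors as (x - (-5))(x - (-6)) = 0.
Roots r₁ = -5, r₂ = -6 (distinct).
General solution: s(n) = A·(-5)^n + B·(-6)^n.
From s(0) = -7: A + B = -7.
From s(1) = 2: -5A - 6B = 2.
Solving: A = -40, B = 33.
So s(n) = - 40 \left(-5\right)^{n} + 33 \left(-6\right)^{n}.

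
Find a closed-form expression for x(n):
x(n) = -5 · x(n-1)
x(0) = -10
Pure geometric recurrence with ratio -5.
By induction x(n) = x(0) · (-5)^n = - 10 \left(-5\right)^{n}.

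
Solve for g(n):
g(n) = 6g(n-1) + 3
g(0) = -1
First-order linear non-homogeneous.
Homogeneous solution: g_h(n) = A·(6)^n.
Try constant particular solution g_p = K: K = 6K + 3 ⇒ K = - \frac{3}{5}.
General: g(n) = A·(6)^n - \frac{3}{5}.
Apply g(0) = -1: A - \frac{3}{5} = -1 ⇒ A = - \frac{2}{5}.
So g(n) = - \frac{2 \cdot 6^{n}}{5} - \frac{3}{5}.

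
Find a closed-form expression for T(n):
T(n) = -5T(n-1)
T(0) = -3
This is a homogeneous first-order recurrence with ratio -5.
By induction T(n) = T(0) · (-5)^n = - 3 \left(-5\right)^{n}.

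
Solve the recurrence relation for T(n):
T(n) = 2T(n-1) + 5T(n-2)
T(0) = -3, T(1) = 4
Characteristic equation: x² - 2x - 5 = 0.
Discriminant Δ = (2)² + 4·(5) = 24.
Roots r₁,₂ = (2 ± √24)/2, so r₁ = 1 + \sqrt{6}, r₂ = 1 - \sqrt{6}.
General solution: T(n) = A·r₁^n + B·r₂^n.
From the initial conditions, A + B = -3 and r₁A + r₂B = 4.
Since r₁ - r₂ = √24: A = (4 - (-3)r₂)/√24 = - \frac{3}{2} + \frac{7 \sqrt{6}}{12}, and B = -3 - A = - \frac{3}{2} - \frac{7 \sqrt{6}}{12}.
So T(n) = \left(- \frac{3}{2} + \frac{7 \sqrt{6}}{12}\right)\left(1 + \sqrt{6}\right)^n + \left(- \frac{3}{2} - \frac{7 \sqrt{6}}{12}\right)\left(1 - \sqrt{6}\right)^n.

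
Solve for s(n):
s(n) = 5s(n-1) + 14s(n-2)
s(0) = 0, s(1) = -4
Characteristic equation: x² - 5x - 14 = 0, which factors as (x - (-2))(x - (7)) = 0.
Roots r₁ = -2, r₂ = 7 (distinct).
General solution: s(n) = A·(-2)^n + B·(7)^n.
From s(0) = 0: A + B = 0.
From s(1) = -4: -2A + 7B = -4.
Solving: A = \frac{4}{9}, B = - \frac{4}{9}.
So s(n) = \frac{4 \left(-2\right)^{n}}{9} - \frac{4 \cdot 7^{n}}{9}.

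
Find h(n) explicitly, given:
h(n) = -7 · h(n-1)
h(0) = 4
Pure geometric recurrence with ratio -7.
By induction h(n) = h(0) · (-7)^n = 4 \left(-7\right)^{n}.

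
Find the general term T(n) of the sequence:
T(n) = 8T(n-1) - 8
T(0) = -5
First-order linear non-homogeneous.
Homogeneous solution: T_h(n) = A·(8)^n.
Try constant particular solution T_p = K: K = 8K - 8 ⇒ K = \frac{8}{7}.
General: T(n) = A·(8)^n + \frac{8}{7}.
Apply T(0) = -5: A + \frac{8}{7} = -5 ⇒ A = - \frac{43}{7}.
So T(n) = \frac{8}{7} - \frac{43 \cdot 8^{n}}{7}.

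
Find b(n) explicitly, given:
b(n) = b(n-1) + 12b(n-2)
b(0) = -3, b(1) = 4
Characteristic equation: x² - x - 12 = 0, which factors as (x - (4))(x - (-3)) = 0.
Roots r₁ = 4, r₂ = -3 (distinct).
General solution: b(n) = A·(4)^n + B·(-3)^n.
From b(0) = -3: A + B = -3.
From b(1) = 4: 4A - 3B = 4.
Solving: A = - \frac{5}{7}, B = - \frac{16}{7}.
So b(n) = - \frac{16 \left(-3\right)^{n}}{7} - \frac{5 \cdot 4^{n}}{7}.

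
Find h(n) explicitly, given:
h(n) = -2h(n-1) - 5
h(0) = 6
First-order linear non-homogeneous.
Homogeneous solution: h_h(n) = A·(-2)^n.
Try constant particular solution h_p = K: K = -2K - 5 ⇒ K = - \frac{5}{3}.
General: h(n) = A·(-2)^n - \frac{5}{3}.
Apply h(0) = 6: A - \frac{5}{3} = 6 ⇒ A = \frac{23}{3}.
So h(n) = \frac{23 \left(-2\right)^{n}}{3} - \frac{5}{3}.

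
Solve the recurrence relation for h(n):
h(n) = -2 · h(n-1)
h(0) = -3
Pure geometric recurrence with ratio -2.
By induction h(n) = h(0) · (-2)^n = - 3 \left(-2\right)^{n}.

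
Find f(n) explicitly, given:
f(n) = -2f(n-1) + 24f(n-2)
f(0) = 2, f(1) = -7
Characteristic equation: x² + 2x - 24 = 0, which factors as (x - (4))(x - (-6)) = 0.
Roots r₁ = 4, r₂ = -6 (distinct).
General solution: f(n) = A·(4)^n + B·(-6)^n.
From f(0) = 2: A + B = 2.
From f(1) = -7: 4A - 6B = -7.
Solving: A = \frac{1}{2}, B = \frac{3}{2}.
So f(n) = \frac{3 \left(-6\right)^{n}}{2} + \frac{4^{n}}{2}.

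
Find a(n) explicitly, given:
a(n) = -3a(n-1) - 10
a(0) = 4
First-order linear non-homogeneous.
Homogeneous solution: a_h(n) = A·(-3)^n.
Try constant particular solution a_p = K: K = -3K - 10 ⇒ K = - \frac{5}{2}.
General: a(n) = A·(-3)^n - \frac{5}{2}.
Apply a(0) = 4: A - \frac{5}{2} = 4 ⇒ A = \frac{13}{2}.
So a(n) = \frac{13 \left(-3\right)^{n}}{2} - \frac{5}{2}.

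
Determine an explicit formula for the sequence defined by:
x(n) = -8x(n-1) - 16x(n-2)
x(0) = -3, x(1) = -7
Characteristic equation: x² + 8x + 16 = 0, which is (x - (-4))².
Repeated root r = -4.
General solution: x(n) = (A + Bn)·(-4)^n.
From x(0) = -3: A = -3.
From x(1) = -7: (A + B)·(-4) = -7 ⇒ B = \frac{19}{4}.
So x(n) = \left(\frac{19 n}{4} - 3\right) \cdot (-4)^n.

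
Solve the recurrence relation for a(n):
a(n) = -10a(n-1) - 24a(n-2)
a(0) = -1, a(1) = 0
Characteristic equation: x² + 10x + 24 = 0, which factors as (x - (-6))(x - (-4)) = 0.
Roots r₁ = -6, r₂ = -4 (distinct).
General solution: a(n) = A·(-6)^n + B·(-4)^n.
From a(0) = -1: A + B = -1.
From a(1) = 0: -6A - 4B = 0.
Solving: A = 2, B = -3.
So a(n) = - 3 \left(-4\right)^{n} + 2 \left(-6\right)^{n}.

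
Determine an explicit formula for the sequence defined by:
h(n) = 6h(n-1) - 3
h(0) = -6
First-order linear non-homogeneous.
Homogeneous solution: h_h(n) = A·(6)^n.
Try constant particular solution h_p = K: K = 6K - 3 ⇒ K = \frac{3}{5}.
General: h(n) = A·(6)^n + \frac{3}{5}.
Apply h(0) = -6: A + \frac{3}{5} = -6 ⇒ A = - \frac{33}{5}.
So h(n) = \frac{3}{5} - \frac{33 \cdot 6^{n}}{5}.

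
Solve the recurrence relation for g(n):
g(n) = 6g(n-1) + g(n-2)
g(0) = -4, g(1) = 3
Characteristic equation: x² - 6x - 1 = 0.
Discriminant Δ = (6)² + 4·(1) = 40.
Roots r₁,₂ = (6 ± √40)/2, so r₁ = 3 + \sqrt{10}, r₂ = 3 - \sqrt{10}.
General solution: g(n) = A·r₁^n + B·r₂^n.
From the initial conditions, A + B = -4 and r₁A + r₂B = 3.
Since r₁ - r₂ = √40: A = (3 - (-4)r₂)/√40 = -2 + \frac{3 \sqrt{10}}{4}, and B = -4 - A = - \frac{3 \sqrt{10}}{4} - 2.
So g(n) = \left(-2 + \frac{3 \sqrt{10}}{4}\right)\left(3 + \sqrt{10}\right)^n + \left(- \frac{3 \sqrt{10}}{4} - 2\right)\left(3 - \sqrt{10}\right)^n.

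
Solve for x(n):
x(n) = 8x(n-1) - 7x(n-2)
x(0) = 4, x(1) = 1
Characteristic equation: x² - 8x + 7 = 0, which factors as (x - (1))(x - (7)) = 0.
Roots r₁ = 1, r₂ = 7 (distinct).
General solution: x(n) = A·(1)^n + B·(7)^n.
From x(0) = 4: A + B = 4.
From x(1) = 1: A + 7B = 1.
Solving: A = \frac{9}{2}, B = - \frac{1}{2}.
So x(n) = \frac{9}{2} - \frac{7^{n}}{2}.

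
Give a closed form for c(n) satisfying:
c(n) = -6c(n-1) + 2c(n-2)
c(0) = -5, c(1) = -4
Characteristic equation: x² + 6x - 2 = 0.
Discriminant Δ = (-6)² + 4·(2) = 44.
Roots r₁,₂ = (-6 ± √44)/2, so r₁ = -3 + \sqrt{11}, r₂ = - \sqrt{11} - 3.
General solution: c(n) = A·r₁^n + B·r₂^n.
From the initial conditions, A + B = -5 and r₁A + r₂B = -4.
Since r₁ - r₂ = √44: A = (-4 - (-5)r₂)/√44 = - \frac{19 \sqrt{11}}{22} - \frac{5}{2}, and B = -5 - A = - \frac{5}{2} + \frac{19 \sqrt{11}}{22}.
So c(n) = \left(- \frac{19 \sqrt{11}}{22} - \frac{5}{2}\right)\left(-3 + \sqrt{11}\right)^n + \left(- \frac{5}{2} + \frac{19 \sqrt{11}}{22}\right)\left(- \sqrt{11} - 3\right)^n.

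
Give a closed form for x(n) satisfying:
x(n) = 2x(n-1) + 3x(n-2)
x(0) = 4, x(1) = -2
Characteristic equation: x² - 2x - 3 = 0, which factors as (x - (-1))(x - (3)) = 0.
Roots r₁ = -1, r₂ = 3 (distinct).
General solution: x(n) = A·(-1)^n + B·(3)^n.
From x(0) = 4: A + B = 4.
From x(1) = -2: -A + 3B = -2.
Solving: A = \frac{7}{2}, B = \frac{1}{2}.
So x(n) = \frac{7 \left(-1\right)^{n}}{2} + \frac{3^{n}}{2}.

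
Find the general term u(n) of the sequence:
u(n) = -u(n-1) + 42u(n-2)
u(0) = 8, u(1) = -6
Characteristic equation: x² + x - 42 = 0, which factors as (x - (-7))(x - (6)) = 0.
Roots r₁ = -7, r₂ = 6 (distinct).
General solution: u(n) = A·(-7)^n + B·(6)^n.
From u(0) = 8: A + B = 8.
From u(1) = -6: -7A + 6B = -6.
Solving: A = \frac{54}{13}, B = \frac{50}{13}.
So u(n) = \frac{54 \left(-7\right)^{n}}{13} + \frac{50 \cdot 6^{n}}{13}.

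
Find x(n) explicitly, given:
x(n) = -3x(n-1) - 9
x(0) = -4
First-order linear non-homogeneous.
Homogeneous solution: x_h(n) = A·(-3)^n.
Try constant particular solution x_p = K: K = -3K - 9 ⇒ K = - \frac{9}{4}.
General: x(n) = A·(-3)^n - \frac{9}{4}.
Apply x(0) = -4: A - \frac{9}{4} = -4 ⇒ A = - \frac{7}{4}.
So x(n) = - \frac{7 \left(-3\right)^{n}}{4} - \frac{9}{4}.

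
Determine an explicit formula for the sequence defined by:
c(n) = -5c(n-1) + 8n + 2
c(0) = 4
First-order linear with linear forcing.
Homogeneous solution: c_h(n) = A·(-5)^n.
Try particular c_p(n) = pn + q. Substituting:
  pn + q = -5(p(n-1) + q) + 8n + 2.
Matching the n-coefficient: p = -5p + 8 ⇒ p = \frac{4}{3}.
Matching constants: q = 5p - 5q + 2 ⇒ q = \frac{13}{9}.
General: c(n) = A·(-5)^n + \frac{4 n}{3} + \frac{13}{9}.
Apply c(0) = 4: A + \frac{13}{9} = 4 ⇒ A = \frac{23}{9}.
So c(n) = \frac{23 \left(-5\right)^{n}}{9} + \frac{4 n}{3} + \frac{13}{9}.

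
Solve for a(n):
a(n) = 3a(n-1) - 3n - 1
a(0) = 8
First-order linear with linear forcing.
Homogeneous solution: a_h(n) = A·(3)^n.
Try particular a_p(n) = pn + q. Substituting:
  pn + q = 3(p(n-1) + q) - 3n - 1.
Matching the n-coefficient: p = 3p - 3 ⇒ p = \frac{3}{2}.
Matching constants: q = -3p + 3q - 1 ⇒ q = \frac{11}{4}.
General: a(n) = A·(3)^n + \frac{3 n}{2} + \frac{11}{4}.
Apply a(0) = 8: A + \frac{11}{4} = 8 ⇒ A = \frac{21}{4}.
So a(n) = \frac{21 \cdot 3^{n}}{4} + \frac{3 n}{2} + \frac{11}{4}.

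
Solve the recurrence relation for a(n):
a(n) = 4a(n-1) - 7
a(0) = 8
First-order linear non-homogeneous.
Homogeneous solution: a_h(n) = A·(4)^n.
Try constant particular solution a_p = K: K = 4K - 7 ⇒ K = \frac{7}{3}.
General: a(n) = A·(4)^n + \frac{7}{3}.
Apply a(0) = 8: A + \frac{7}{3} = 8 ⇒ A = \frac{17}{3}.
So a(n) = \frac{17 \cdot 4^{n}}{3} + \frac{7}{3}.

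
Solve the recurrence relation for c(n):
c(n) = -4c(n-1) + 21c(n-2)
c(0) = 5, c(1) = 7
Characteristic equation: x² + 4x - 21 = 0, which factors as (x - (-7))(x - (3)) = 0.
Roots r₁ = -7, r₂ = 3 (distinct).
General solution: c(n) = A·(-7)^n + B·(3)^n.
From c(0) = 5: A + B = 5.
From c(1) = 7: -7A + 3B = 7.
Solving: A = \frac{4}{5}, B = \frac{21}{5}.
So c(n) = \frac{4 \left(-7\right)^{n}}{5} + \frac{21 \cdot 3^{n}}{5}.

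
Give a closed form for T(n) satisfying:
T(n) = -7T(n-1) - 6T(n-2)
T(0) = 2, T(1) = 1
Characteristic equation: x² + 7x + 6 = 0, which factors as (x - (-6))(x - (-1)) = 0.
Roots r₁ = -6, r₂ = -1 (distinct).
General solution: T(n) = A·(-6)^n + B·(-1)^n.
From T(0) = 2: A + B = 2.
From T(1) = 1: -6A - B = 1.
Solving: A = - \frac{3}{5}, B = \frac{13}{5}.
So T(n) = \frac{13 \left(-1\right)^{n}}{5} - \frac{3 \left(-6\right)^{n}}{5}.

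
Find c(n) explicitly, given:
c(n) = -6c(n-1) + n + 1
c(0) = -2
First-order linear with linear forcing.
Homogeneous solution: c_h(n) = A·(-6)^n.
Try particular c_p(n) = pn + q. Substituting:
  pn + q = -6(p(n-1) + q) + n + 1.
Matching the n-coefficient: p = -6p + 1 ⇒ p = \frac{1}{7}.
Matching constants: q = 6p - 6q + 1 ⇒ q = \frac{13}{49}.
General: c(n) = A·(-6)^n + \frac{n}{7} + \frac{13}{49}.
Apply c(0) = -2: A + \frac{13}{49} = -2 ⇒ A = - \frac{111}{49}.
So c(n) = - \frac{111 \left(-6\right)^{n}}{49} + \frac{n}{7} + \frac{13}{49}.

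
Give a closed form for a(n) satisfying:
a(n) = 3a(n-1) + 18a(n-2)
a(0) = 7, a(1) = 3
Characteristic equation: x² - 3x - 18 = 0, which factors as (x - (-3))(x - (6)) = 0.
Roots r₁ = -3, r₂ = 6 (distinct).
General solution: a(n) = A·(-3)^n + B·(6)^n.
From a(0) = 7: A + B = 7.
From a(1) = 3: -3A + 6B = 3.
Solving: A = \frac{13}{3}, B = \frac{8}{3}.
So a(n) = \frac{13 \left(-3\right)^{n}}{3} + \frac{8 \cdot 6^{n}}{3}.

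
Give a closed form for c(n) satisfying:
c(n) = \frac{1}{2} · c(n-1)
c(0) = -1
Pure geometric recurrence with ratio \frac{1}{2}.
By induction c(n) = c(0) · (\frac{1}{2})^n = - 2^{- n}.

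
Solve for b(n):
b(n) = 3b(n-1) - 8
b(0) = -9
First-order linear non-homogeneous.
Homogeneous solution: b_h(n) = A·(3)^n.
Try constant particular solution b_p = K: K = 3K - 8 ⇒ K = 4.
General: b(n) = A·(3)^n + 4.
Apply b(0) = -9: A + 4 = -9 ⇒ A = -13.
So b(n) = 4 - 13 \cdot 3^{n}.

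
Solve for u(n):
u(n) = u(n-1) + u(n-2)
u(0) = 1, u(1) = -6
Characteristic equation: x² - x - 1 = 0.
Discriminant Δ = (1)² + 4·(1) = 5.
Roots r₁,₂ = (1 ± √5)/2, so r₁ = \frac{1}{2} + \frac{\sqrt{5}}{2}, r₂ = \frac{1}{2} - \frac{\sqrt{5}}{2}.
General solution: u(n) = A·r₁^n + B·r₂^n.
From the initial conditions, A + B = 1 and r₁A + r₂B = -6.
Since r₁ - r₂ = √5: A = (-6 - (1)r₂)/√5 = \frac{1}{2} - \frac{13 \sqrt{5}}{10}, and B = 1 - A = \frac{1}{2} + \frac{13 \sqrt{5}}{10}.
So u(n) = \left(\frac{1}{2} - \frac{13 \sqrt{5}}{10}\right)\left(\frac{1}{2} + \frac{\sqrt{5}}{2}\right)^n + \left(\frac{1}{2} + \frac{13 \sqrt{5}}{10}\right)\left(\frac{1}{2} - \frac{\sqrt{5}}{2}\right)^n.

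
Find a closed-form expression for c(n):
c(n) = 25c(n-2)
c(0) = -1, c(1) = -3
Characteristic equation: x² - 25 = 0, which factors as (x - (5))(x - (-5)) = 0.
Roots r₁ = 5, r₂ = -5 (distinct).
General solution: c(n) = A·(5)^n + B·(-5)^n.
From c(0) = -1: A + B = -1.
From c(1) = -3: 5A - 5B = -3.
Solving: A = - \frac{4}{5}, B = - \frac{1}{5}.
So c(n) = - \frac{\left(-5\right)^{n}}{5} - \frac{4 \cdot 5^{n}}{5}.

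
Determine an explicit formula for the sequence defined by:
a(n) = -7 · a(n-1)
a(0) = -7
Pure geometric recurrence with ratio -7.
By induction a(n) = a(0) · (-7)^n = - 7 \left(-7\right)^{n}.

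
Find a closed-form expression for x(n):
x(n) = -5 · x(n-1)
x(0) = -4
Pure geometric recurrence with ratio -5.
By induction x(n) = x(0) · (-5)^n = - 4 \left(-5\right)^{n}.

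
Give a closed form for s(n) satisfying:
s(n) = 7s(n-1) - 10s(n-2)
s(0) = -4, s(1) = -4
Characteristic equation: x² - 7x + 10 = 0, which factors as (x - (2))(x - (5)) = 0.
Roots r₁ = 2, r₂ = 5 (distinct).
General solution: s(n) = A·(2)^n + B·(5)^n.
From s(0) = -4: A + B = -4.
From s(1) = -4: 2A + 5B = -4.
Solving: A = - \frac{16}{3}, B = \frac{4}{3}.
So s(n) = - \frac{16 \cdot 2^{n}}{3} + \frac{4 \cdot 5^{n}}{3}.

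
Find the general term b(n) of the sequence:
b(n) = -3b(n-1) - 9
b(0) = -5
First-order linear non-homogeneous.
Homogeneous solution: b_h(n) = A·(-3)^n.
Try constant particular solution b_p = K: K = -3K - 9 ⇒ K = - \frac{9}{4}.
General: b(n) = A·(-3)^n - \frac{9}{4}.
Apply b(0) = -5: A - \frac{9}{4} = -5 ⇒ A = - \frac{11}{4}.
So b(n) = - \frac{11 \left(-3\right)^{n}}{4} - \frac{9}{4}.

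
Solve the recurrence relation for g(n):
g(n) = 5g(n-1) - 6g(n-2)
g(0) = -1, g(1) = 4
Characteristic equation: x² - 5x + 6 = 0, which factors as (x - (2))(x - (3)) = 0.
Roots r₁ = 2, r₂ = 3 (distinct).
General solution: g(n) = A·(2)^n + B·(3)^n.
From g(0) = -1: A + B = -1.
From g(1) = 4: 2A + 3B = 4.
Solving: A = -7, B = 6.
So g(n) = - 7 \cdot 2^{n} + 6 \cdot 3^{n}.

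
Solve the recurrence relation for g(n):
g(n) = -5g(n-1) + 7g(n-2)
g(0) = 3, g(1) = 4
Characteristic equation: x² + 5x - 7 = 0.
Discriminant Δ = (-5)² + 4·(7) = 53.
Roots r₁,₂ = (-5 ± √53)/2, so r₁ = - \frac{5}{2} + \frac{\sqrt{53}}{2}, r₂ = - \frac{\sqrt{53}}{2} - \frac{5}{2}.
General solution: g(n) = A·r₁^n + B·r₂^n.
From the initial conditions, A + B = 3 and r₁A + r₂B = 4.
Since r₁ - r₂ = √53: A = (4 - (3)r₂)/√53 = \frac{3}{2} + \frac{23 \sqrt{53}}{106}, and B = 3 - A = \frac{3}{2} - \frac{23 \sqrt{53}}{106}.
So g(n) = \left(\frac{3}{2} + \frac{23 \sqrt{53}}{106}\right)\left(- \frac{5}{2} + \frac{\sqrt{53}}{2}\right)^n + \left(\frac{3}{2} - \frac{23 \sqrt{53}}{106}\right)\left(- \frac{\sqrt{53}}{2} - \frac{5}{2}\right)^n.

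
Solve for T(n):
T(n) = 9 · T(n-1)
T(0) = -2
Pure geometric recurrence with ratio 9.
By induction T(n) = T(0) · (9)^n = - 2 \cdot 9^{n}.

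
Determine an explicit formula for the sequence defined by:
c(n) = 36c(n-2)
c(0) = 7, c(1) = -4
Characteristic equation: x² - 36 = 0, which factors as (x - (6))(x - (-6)) = 0.
Roots r₁ = 6, r₂ = -6 (distinct).
General solution: c(n) = A·(6)^n + B·(-6)^n.
From c(0) = 7: A + B = 7.
From c(1) = -4: 6A - 6B = -4.
Solving: A = \frac{19}{6}, B = \frac{23}{6}.
So c(n) = \frac{23 \left(-6\right)^{n}}{6} + \frac{19 \cdot 6^{n}}{6}.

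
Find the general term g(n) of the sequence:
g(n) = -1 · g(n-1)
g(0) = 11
Pure geometric recurrence with ratio -1.
By induction g(n) = g(0) · (-1)^n = 11 \left(-1\right)^{n}.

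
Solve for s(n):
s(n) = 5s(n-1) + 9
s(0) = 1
First-order linear non-homogeneous.
Homogeneous solution: s_h(n) = A·(5)^n.
Try constant particular solution s_p = K: K = 5K + 9 ⇒ K = - \frac{9}{4}.
General: s(n) = A·(5)^n - \frac{9}{4}.
Apply s(0) = 1: A - \frac{9}{4} = 1 ⇒ A = \frac{13}{4}.
So s(n) = \frac{13 \cdot 5^{n}}{4} - \frac{9}{4}.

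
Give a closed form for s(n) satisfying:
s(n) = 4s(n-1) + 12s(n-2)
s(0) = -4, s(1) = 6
Characteristic equation: x² - 4x - 12 = 0, which factors as (x - (6))(x - (-2)) = 0.
Roots r₁ = 6, r₂ = -2 (distinct).
General solution: s(n) = A·(6)^n + B·(-2)^n.
From s(0) = -4: A + B = -4.
From s(1) = 6: 6A - 2B = 6.
Solving: A = - \frac{1}{4}, B = - \frac{15}{4}.
So s(n) = - \frac{15 \left(-2\right)^{n}}{4} - \frac{6^{n}}{4}.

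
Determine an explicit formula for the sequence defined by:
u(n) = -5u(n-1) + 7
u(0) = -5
First-order linear non-homogeneous.
Homogeneous solution: u_h(n) = A·(-5)^n.
Try constant particular solution u_p = K: K = -5K + 7 ⇒ K = \frac{7}{6}.
General: u(n) = A·(-5)^n + \frac{7}{6}.
Apply u(0) = -5: A + \frac{7}{6} = -5 ⇒ A = - \frac{37}{6}.
So u(n) = \frac{7}{6} - \frac{37 \left(-5\right)^{n}}{6}.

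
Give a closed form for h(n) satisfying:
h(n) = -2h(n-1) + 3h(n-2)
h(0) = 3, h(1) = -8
Characteristic equation: x² + 2x - 3 = 0, which factors as (x - (1))(x - (-3)) = 0.
Roots r₁ = 1, r₂ = -3 (distinct).
General solution: h(n) = A·(1)^n + B·(-3)^n.
From h(0) = 3: A + B = 3.
From h(1) = -8: A - 3B = -8.
Solving: A = \frac{1}{4}, B = \frac{11}{4}.
So h(n) = \frac{11 \left(-3\right)^{n}}{4} + \frac{1}{4}.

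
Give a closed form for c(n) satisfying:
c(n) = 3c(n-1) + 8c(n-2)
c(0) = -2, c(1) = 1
Characteristic equation: x² - 3x - 8 = 0.
Discriminant Δ = (3)² + 4·(8) = 41.
Roots r₁,₂ = (3 ± √41)/2, so r₁ = \frac{3}{2} + \frac{\sqrt{41}}{2}, r₂ = \frac{3}{2} - \frac{\sqrt{41}}{2}.
General solution: c(n) = A·r₁^n + B·r₂^n.
From the initial conditions, A + B = -2 and r₁A + r₂B = 1.
Since r₁ - r₂ = √41: A = (1 - (-2)r₂)/√41 = -1 + \frac{4 \sqrt{41}}{41}, and B = -2 - A = -1 - \frac{4 \sqrt{41}}{41}.
So c(n) = \left(-1 + \frac{4 \sqrt{41}}{41}\right)\left(\frac{3}{2} + \frac{\sqrt{41}}{2}\right)^n + \left(-1 - \frac{4 \sqrt{41}}{41}\right)\left(\frac{3}{2} - \frac{\sqrt{41}}{2}\right)^n.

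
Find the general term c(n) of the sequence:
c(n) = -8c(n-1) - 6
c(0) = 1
First-order linear non-homogeneous.
Homogeneous solution: c_h(n) = A·(-8)^n.
Try constant particular solution c_p = K: K = -8K - 6 ⇒ K = - \frac{2}{3}.
General: c(n) = A·(-8)^n - \frac{2}{3}.
Apply c(0) = 1: A - \frac{2}{3} = 1 ⇒ A = \frac{5}{3}.
So c(n) = \frac{5 \left(-8\right)^{n}}{3} - \frac{2}{3}.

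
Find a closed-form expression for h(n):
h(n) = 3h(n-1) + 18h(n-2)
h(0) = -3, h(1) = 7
Characteristic equation: x² - 3x - 18 = 0, which factors as (x - (6))(x - (-3)) = 0.
Roots r₁ = 6, r₂ = -3 (distinct).
General solution: h(n) = A·(6)^n + B·(-3)^n.
From h(0) = -3: A + B = -3.
From h(1) = 7: 6A - 3B = 7.
Solving: A = - \frac{2}{9}, B = - \frac{25}{9}.
So h(n) = - \frac{25 \left(-3\right)^{n}}{9} - \frac{2 \cdot 6^{n}}{9}.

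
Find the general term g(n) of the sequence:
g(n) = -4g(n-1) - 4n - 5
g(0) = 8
First-order linear with linear forcing.
Homogeneous solution: g_h(n) = A·(-4)^n.
Try particular g_p(n) = pn + q. Substituting:
  pn + q = -4(p(n-1) + q) - 4n - 5.
Matching the n-coefficient: p = -4p - 4 ⇒ p = - \frac{4}{5}.
Matching constants: q = 4p - 4q - 5 ⇒ q = - \frac{41}{25}.
General: g(n) = A·(-4)^n - \frac{4 n}{5} - \frac{41}{25}.
Apply g(0) = 8: A - \frac{41}{25} = 8 ⇒ A = \frac{241}{25}.
So g(n) = \frac{241 \left(-4\right)^{n}}{25} - \frac{4 n}{5} - \frac{41}{25}.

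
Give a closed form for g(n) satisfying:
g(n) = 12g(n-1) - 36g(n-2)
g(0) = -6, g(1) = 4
Characteristic equation: x² - 12x + 36 = 0, which is (x - (6))².
Repeated root r = 6.
General solution: g(n) = (A + Bn)·(6)^n.
From g(0) = -6: A = -6.
From g(1) = 4: (A + B)·(6) = 4 ⇒ B = \frac{20}{3}.
So g(n) = \left(\frac{20 n}{3} - 6\right) \cdot (6)^n.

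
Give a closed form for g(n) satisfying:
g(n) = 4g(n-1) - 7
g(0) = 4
First-order linear non-homogeneous.
Homogeneous solution: g_h(n) = A·(4)^n.
Try constant particular solution g_p = K: K = 4K - 7 ⇒ K = \frac{7}{3}.
General: g(n) = A·(4)^n + \frac{7}{3}.
Apply g(0) = 4: A + \frac{7}{3} = 4 ⇒ A = \frac{5}{3}.
So g(n) = \frac{5 \cdot 4^{n}}{3} + \frac{7}{3}.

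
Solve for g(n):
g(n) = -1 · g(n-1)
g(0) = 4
Pure geometric recurrence with ratio -1.
By induction g(n) = g(0) · (-1)^n = 4 \left(-1\right)^{n}.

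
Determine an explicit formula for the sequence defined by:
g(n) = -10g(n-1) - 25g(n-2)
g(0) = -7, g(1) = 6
Characteristic equation: x² + 10x + 25 = 0, which is (x - (-5))².
Repeated root r = -5.
General solution: g(n) = (A + Bn)·(-5)^n.
From g(0) = -7: A = -7.
From g(1) = 6: (A + B)·(-5) = 6 ⇒ B = \frac{29}{5}.
So g(n) = \left(\frac{29 n}{5} - 7\right) \cdot (-5)^n.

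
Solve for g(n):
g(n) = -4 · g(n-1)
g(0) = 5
Pure geometric recurrence with ratio -4.
By induction g(n) = g(0) · (-4)^n = 5 \left(-4\right)^{n}.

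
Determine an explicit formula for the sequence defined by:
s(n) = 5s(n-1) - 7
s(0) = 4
First-order linear non-homogeneous.
Homogeneous solution: s_h(n) = A·(5)^n.
Try constant particular solution s_p = K: K = 5K - 7 ⇒ K = \frac{7}{4}.
General: s(n) = A·(5)^n + \frac{7}{4}.
Apply s(0) = 4: A + \frac{7}{4} = 4 ⇒ A = \frac{9}{4}.
So s(n) = \frac{9 \cdot 5^{n}}{4} + \frac{7}{4}.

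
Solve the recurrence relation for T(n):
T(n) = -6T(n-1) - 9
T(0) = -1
First-order linear non-homogeneous.
Homogeneous solution: T_h(n) = A·(-6)^n.
Try constant particular solution T_p = K: K = -6K - 9 ⇒ K = - \frac{9}{7}.
General: T(n) = A·(-6)^n - \frac{9}{7}.
Apply T(0) = -1: A - \frac{9}{7} = -1 ⇒ A = \frac{2}{7}.
So T(n) = \frac{2 \left(-6\right)^{n}}{7} - \frac{9}{7}.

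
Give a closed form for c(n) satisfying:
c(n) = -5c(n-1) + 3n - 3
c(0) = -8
First-order linear with linear forcing.
Homogeneous solution: c_h(n) = A·(-5)^n.
Try particular c_p(n) = pn + q. Substituting:
  pn + q = -5(p(n-1) + q) + 3n - 3.
Matching the n-coefficient: p = -5p + 3 ⇒ p = \frac{1}{2}.
Matching constants: q = 5p - 5q - 3 ⇒ q = - \frac{1}{12}.
General: c(n) = A·(-5)^n + \frac{n}{2} - \frac{1}{12}.
Apply c(0) = -8: A - \frac{1}{12} = -8 ⇒ A = - \frac{95}{12}.
So c(n) = - \frac{95 \left(-5\right)^{n}}{12} + \frac{n}{2} - \frac{1}{12}.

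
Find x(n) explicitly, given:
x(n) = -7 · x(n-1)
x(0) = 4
Pure geometric recurrence with ratio -7.
By induction x(n) = x(0) · (-7)^n = 4 \left(-7\right)^{n}.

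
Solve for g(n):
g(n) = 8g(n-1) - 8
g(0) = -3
First-order linear non-homogeneous.
Homogeneous solution: g_h(n) = A·(8)^n.
Try constant particular solution g_p = K: K = 8K - 8 ⇒ K = \frac{8}{7}.
General: g(n) = A·(8)^n + \frac{8}{7}.
Apply g(0) = -3: A + \frac{8}{7} = -3 ⇒ A = - \frac{29}{7}.
So g(n) = \frac{8}{7} - \frac{29 \cdot 8^{n}}{7}.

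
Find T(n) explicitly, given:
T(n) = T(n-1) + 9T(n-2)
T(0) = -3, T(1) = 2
Characteristic equation: x² - x - 9 = 0.
Discriminant Δ = (1)² + 4·(9) = 37.
Roots r₁,₂ = (1 ± √37)/2, so r₁ = \frac{1}{2} + \frac{\sqrt{37}}{2}, r₂ = \frac{1}{2} - \frac{\sqrt{37}}{2}.
General solution: T(n) = A·r₁^n + B·r₂^n.
From the initial conditions, A + B = -3 and r₁A + r₂B = 2.
Since r₁ - r₂ = √37: A = (2 - (-3)r₂)/√37 = - \frac{3}{2} + \frac{7 \sqrt{37}}{74}, and B = -3 - A = - \frac{3}{2} - \frac{7 \sqrt{37}}{74}.
So T(n) = \left(- \frac{3}{2} + \frac{7 \sqrt{37}}{74}\right)\left(\frac{1}{2} + \frac{\sqrt{37}}{2}\right)^n + \left(- \frac{3}{2} - \frac{7 \sqrt{37}}{74}\right)\left(\frac{1}{2} - \frac{\sqrt{37}}{2}\right)^n.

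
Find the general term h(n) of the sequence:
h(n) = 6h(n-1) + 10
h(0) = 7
First-order linear non-homogeneous.
Homogeneous solution: h_h(n) = A·(6)^n.
Try constant particular solution h_p = K: K = 6K + 10 ⇒ K = -2.
General: h(n) = A·(6)^n - 2.
Apply h(0) = 7: A - 2 = 7 ⇒ A = 9.
So h(n) = 9 \cdot 6^{n} - 2.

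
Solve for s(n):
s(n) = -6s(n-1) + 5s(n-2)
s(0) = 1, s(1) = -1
Characteristic equation: x² + 6x - 5 = 0.
Discriminant Δ = (-6)² + 4·(5) = 56.
Roots r₁,₂ = (-6 ± √56)/2, so r₁ = -3 + \sqrt{14}, r₂ = - \sqrt{14} - 3.
General solution: s(n) = A·r₁^n + B·r₂^n.
From the initial conditions, A + B = 1 and r₁A + r₂B = -1.
Since r₁ - r₂ = √56: A = (-1 - (1)r₂)/√56 = \frac{\sqrt{14}}{14} + \frac{1}{2}, and B = 1 - A = \frac{1}{2} - \frac{\sqrt{14}}{14}.
So s(n) = \left(\frac{\sqrt{14}}{14} + \frac{1}{2}\right)\left(-3 + \sqrt{14}\right)^n + \left(\frac{1}{2} - \frac{\sqrt{14}}{14}\right)\left(- \sqrt{14} - 3\right)^n.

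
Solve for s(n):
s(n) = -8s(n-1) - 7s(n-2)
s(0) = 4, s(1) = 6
Characteristic equation: x² + 8x + 7 = 0, which factors as (x - (-1))(x - (-7)) = 0.
Roots r₁ = -1, r₂ = -7 (distinct).
General solution: s(n) = A·(-1)^n + B·(-7)^n.
From s(0) = 4: A + B = 4.
From s(1) = 6: -A - 7B = 6.
Solving: A = \frac{17}{3}, B = - \frac{5}{3}.
So s(n) = \frac{17 \left(-1\right)^{n}}{3} - \frac{5 \left(-7\right)^{n}}{3}.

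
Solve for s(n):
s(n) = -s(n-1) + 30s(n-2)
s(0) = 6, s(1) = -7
Characteristic equation: x² + x - 30 = 0, which factors as (x - (-6))(x - (5)) = 0.
Roots r₁ = -6, r₂ = 5 (distinct).
General solution: s(n) = A·(-6)^n + B·(5)^n.
From s(0) = 6: A + B = 6.
From s(1) = -7: -6A + 5B = -7.
Solving: A = \frac{37}{11}, B = \frac{29}{11}.
So s(n) = \frac{37 \left(-6\right)^{n}}{11} + \frac{29 \cdot 5^{n}}{11}.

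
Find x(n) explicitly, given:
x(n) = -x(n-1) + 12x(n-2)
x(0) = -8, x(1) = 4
Characteristic equation: x² + x - 12 = 0, which factors as (x - (3))(x - (-4)) = 0.
Roots r₁ = 3, r₂ = -4 (distinct).
General solution: x(n) = A·(3)^n + B·(-4)^n.
From x(0) = -8: A + B = -8.
From x(1) = 4: 3A - 4B = 4.
Solving: A = -4, B = -4.
So x(n) = - 4 \left(-4\right)^{n} - 4 \cdot 3^{n}.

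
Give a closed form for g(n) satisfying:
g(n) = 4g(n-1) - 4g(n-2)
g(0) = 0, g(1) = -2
Characteristic equation: x² - 4x + 4 = 0, which is (x - (2))².
Repeated root r = 2.
General solution: g(n) = (A + Bn)·(2)^n.
From g(0) = 0: A = 0.
From g(1) = -2: (A + B)·(2) = -2 ⇒ B = -1.
So g(n) = \left(- n\right) \cdot (2)^n.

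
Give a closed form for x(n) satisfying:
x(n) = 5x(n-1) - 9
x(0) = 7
First-order linear non-homogeneous.
Homogeneous solution: x_h(n) = A·(5)^n.
Try constant particular solution x_p = K: K = 5K - 9 ⇒ K = \frac{9}{4}.
General: x(n) = A·(5)^n + \frac{9}{4}.
Apply x(0) = 7: A + \frac{9}{4} = 7 ⇒ A = \frac{19}{4}.
So x(n) = \frac{19 \cdot 5^{n}}{4} + \frac{9}{4}.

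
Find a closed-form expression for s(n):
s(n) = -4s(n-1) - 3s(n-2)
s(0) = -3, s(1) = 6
Characteristic equation: x² + 4x + 3 = 0, which factors as (x - (-3))(x - (-1)) = 0.
Roots r₁ = -3, r₂ = -1 (distinct).
General solution: s(n) = A·(-3)^n + B·(-1)^n.
From s(0) = -3: A + B = -3.
From s(1) = 6: -3A - B = 6.
Solving: A = - \frac{3}{2}, B = - \frac{3}{2}.
So s(n) = - \frac{3 \left(-1\right)^{n}}{2} - \frac{3 \left(-3\right)^{n}}{2}.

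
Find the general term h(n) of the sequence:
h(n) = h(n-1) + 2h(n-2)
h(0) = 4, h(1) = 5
Characteristic equation: x² - x - 2 = 0, which factors as (x - (-1))(x - (2)) = 0.
Roots r₁ = -1, r₂ = 2 (distinct).
General solution: h(n) = A·(-1)^n + B·(2)^n.
From h(0) = 4: A + B = 4.
From h(1) = 5: -A + 2B = 5.
Solving: A = 1, B = 3.
So h(n) = \left(-1\right)^{n} + 3 \cdot 2^{n}.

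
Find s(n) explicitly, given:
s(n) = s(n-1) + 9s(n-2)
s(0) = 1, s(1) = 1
Characteristic equation: x² - x - 9 = 0.
Discriminant Δ = (1)² + 4·(9) = 37.
Roots r₁,₂ = (1 ± √37)/2, so r₁ = \frac{1}{2} + \frac{\sqrt{37}}{2}, r₂ = \frac{1}{2} - \frac{\sqrt{37}}{2}.
General solution: s(n) = A·r₁^n + B·r₂^n.
From the initial conditions, A + B = 1 and r₁A + r₂B = 1.
Since r₁ - r₂ = √37: A = (1 - (1)r₂)/√37 = \frac{\sqrt{37}}{74} + \frac{1}{2}, and B = 1 - A = \frac{1}{2} - \frac{\sqrt{37}}{74}.
So s(n) = \left(\frac{\sqrt{37}}{74} + \frac{1}{2}\right)\left(\frac{1}{2} + \frac{\sqrt{37}}{2}\right)^n + \left(\frac{1}{2} - \frac{\sqrt{37}}{74}\right)\left(\frac{1}{2} - \frac{\sqrt{37}}{2}\right)^n.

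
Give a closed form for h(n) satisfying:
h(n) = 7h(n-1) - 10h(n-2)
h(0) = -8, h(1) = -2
Characteristic equation: x² - 7x + 10 = 0, which factors as (x - (2))(x - (5)) = 0.
Roots r₁ = 2, r₂ = 5 (distinct).
General solution: h(n) = A·(2)^n + B·(5)^n.
From h(0) = -8: A + B = -8.
From h(1) = -2: 2A + 5B = -2.
Solving: A = - \frac{38}{3}, B = \frac{14}{3}.
So h(n) = - \frac{38 \cdot 2^{n}}{3} + \frac{14 \cdot 5^{n}}{3}.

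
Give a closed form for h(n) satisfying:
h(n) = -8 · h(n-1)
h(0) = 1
Pure geometric recurrence with ratio -8.
By induction h(n) = h(0) · (-8)^n = \left(-8\right)^{n}.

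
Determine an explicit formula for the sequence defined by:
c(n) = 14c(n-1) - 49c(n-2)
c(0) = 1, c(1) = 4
Characteristic equation: x² - 14x + 49 = 0, which is (x - (7))².
Repeated root r = 7.
General solution: c(n) = (A + Bn)·(7)^n.
From c(0) = 1: A = 1.
From c(1) = 4: (A + B)·(7) = 4 ⇒ B = - \frac{3}{7}.
So c(n) = \left(1 - \frac{3 n}{7}\right) \cdot (7)^n.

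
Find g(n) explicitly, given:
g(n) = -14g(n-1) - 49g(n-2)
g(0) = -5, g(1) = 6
Characteristic equation: x² + 14x + 49 = 0, which is (x - (-7))².
Repeated root r = -7.
General solution: g(n) = (A + Bn)·(-7)^n.
From g(0) = -5: A = -5.
From g(1) = 6: (A + B)·(-7) = 6 ⇒ B = \frac{29}{7}.
So g(n) = \left(\frac{29 n}{7} - 5\right) \cdot (-7)^n.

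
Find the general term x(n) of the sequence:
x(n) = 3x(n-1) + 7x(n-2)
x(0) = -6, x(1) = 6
Characteristic equation: x² - 3x - 7 = 0.
Discriminant Δ = (3)² + 4·(7) = 37.
Roots r₁,₂ = (3 ± √37)/2, so r₁ = \frac{3}{2} + \frac{\sqrt{37}}{2}, r₂ = \frac{3}{2} - \frac{\sqrt{37}}{2}.
General solution: x(n) = A·r₁^n + B·r₂^n.
From the initial conditions, A + B = -6 and r₁A + r₂B = 6.
Since r₁ - r₂ = √37: A = (6 - (-6)r₂)/√37 = -3 + \frac{15 \sqrt{37}}{37}, and B = -6 - A = -3 - \frac{15 \sqrt{37}}{37}.
So x(n) = \left(-3 + \frac{15 \sqrt{37}}{37}\right)\left(\frac{3}{2} + \frac{\sqrt{37}}{2}\right)^n + \left(-3 - \frac{15 \sqrt{37}}{37}\right)\left(\frac{3}{2} - \frac{\sqrt{37}}{2}\right)^n.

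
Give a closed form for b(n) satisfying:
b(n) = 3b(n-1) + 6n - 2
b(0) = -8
First-order linear with linear forcing.
Homogeneous solution: b_h(n) = A·(3)^n.
Try particular b_p(n) = pn + q. Substituting:
  pn + q = 3(p(n-1) + q) + 6n - 2.
Matching the n-coefficient: p = 3p + 6 ⇒ p = -3.
Matching constants: q = -3p + 3q - 2 ⇒ q = - \frac{7}{2}.
General: b(n) = A·(3)^n - 3 n - \frac{7}{2}.
Apply b(0) = -8: A - \frac{7}{2} = -8 ⇒ A = - \frac{9}{2}.
So b(n) = - \frac{9 \cdot 3^{n}}{2} - 3 n - \frac{7}{2}.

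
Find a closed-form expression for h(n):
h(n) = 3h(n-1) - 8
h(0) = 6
First-order linear non-homogeneous.
Homogeneous solution: h_h(n) = A·(3)^n.
Try constant particular solution h_p = K: K = 3K - 8 ⇒ K = 4.
General: h(n) = A·(3)^n + 4.
Apply h(0) = 6: A + 4 = 6 ⇒ A = 2.
So h(n) = 2 \cdot 3^{n} + 4.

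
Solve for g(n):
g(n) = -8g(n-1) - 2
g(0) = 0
First-order linear non-homogeneous.
Homogeneous solution: g_h(n) = A·(-8)^n.
Try constant particular solution g_p = K: K = -8K - 2 ⇒ K = - \frac{2}{9}.
General: g(n) = A·(-8)^n - \frac{2}{9}.
Apply g(0) = 0: A - \frac{2}{9} = 0 ⇒ A = \frac{2}{9}.
So g(n) = \frac{2 \left(-8\right)^{n}}{9} - \frac{2}{9}.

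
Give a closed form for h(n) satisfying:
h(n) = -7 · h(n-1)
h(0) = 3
Pure geometric recurrence with ratio -7.
By induction h(n) = h(0) · (-7)^n = 3 \left(-7\right)^{n}.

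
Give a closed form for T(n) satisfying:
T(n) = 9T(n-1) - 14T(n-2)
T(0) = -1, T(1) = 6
Characteristic equation: x² - 9x + 14 = 0, which factors as (x - (7))(x - (2)) = 0.
Roots r₁ = 7, r₂ = 2 (distinct).
General solution: T(n) = A·(7)^n + B·(2)^n.
From T(0) = -1: A + B = -1.
From T(1) = 6: 7A + 2B = 6.
Solving: A = \frac{8}{5}, B = - \frac{13}{5}.
So T(n) = - \frac{13 \cdot 2^{n}}{5} + \frac{8 \cdot 7^{n}}{5}.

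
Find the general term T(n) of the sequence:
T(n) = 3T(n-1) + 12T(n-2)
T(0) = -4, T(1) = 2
Characteristic equation: x² - 3x - 12 = 0.
Discriminant Δ = (3)² + 4·(12) = 57.
Roots r₁,₂ = (3 ± √57)/2, so r₁ = \frac{3}{2} + \frac{\sqrt{57}}{2}, r₂ = \frac{3}{2} - \frac{\sqrt{57}}{2}.
General solution: T(n) = A·r₁^n + B·r₂^n.
From the initial conditions, A + B = -4 and r₁A + r₂B = 2.
Since r₁ - r₂ = √57: A = (2 - (-4)r₂)/√57 = -2 + \frac{8 \sqrt{57}}{57}, and B = -4 - A = -2 - \frac{8 \sqrt{57}}{57}.
So T(n) = \left(-2 + \frac{8 \sqrt{57}}{57}\right)\left(\frac{3}{2} + \frac{\sqrt{57}}{2}\right)^n + \left(-2 - \frac{8 \sqrt{57}}{57}\right)\left(\frac{3}{2} - \frac{\sqrt{57}}{2}\right)^n.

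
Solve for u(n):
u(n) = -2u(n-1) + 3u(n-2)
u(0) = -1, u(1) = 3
Characteristic equation: x² + 2x - 3 = 0, which factors as (x - (1))(x - (-3)) = 0.
Roots r₁ = 1, r₂ = -3 (distinct).
General solution: u(n) = A·(1)^n + B·(-3)^n.
From u(0) = -1: A + B = -1.
From u(1) = 3: A - 3B = 3.
Solving: A = 0, B = -1.
So u(n) = - \left(-3\right)^{n}.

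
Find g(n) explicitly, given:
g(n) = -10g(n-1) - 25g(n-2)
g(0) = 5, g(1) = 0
Characteristic equation: x² + 10x + 25 = 0, which is (x - (-5))².
Repeated root r = -5.
General solution: g(n) = (A + Bn)·(-5)^n.
From g(0) = 5: A = 5.
From g(1) = 0: (A + B)·(-5) = 0 ⇒ B = -5.
So g(n) = \left(5 - 5 n\right) \cdot (-5)^n.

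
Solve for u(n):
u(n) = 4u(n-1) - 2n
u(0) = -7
First-order linear with linear forcing.
Homogeneous solution: u_h(n) = A·(4)^n.
Try particular u_p(n) = pn + q. Substituting:
  pn + q = 4(p(n-1) + q) - 2n.
Matching the n-coefficient: p = 4p - 2 ⇒ p = \frac{2}{3}.
Matching constants: q = -4p + 4q ⇒ q = \frac{8}{9}.
General: u(n) = A·(4)^n + \frac{2 n}{3} + \frac{8}{9}.
Apply u(0) = -7: A + \frac{8}{9} = -7 ⇒ A = - \frac{71}{9}.
So u(n) = - \frac{71 \cdot 4^{n}}{9} + \frac{2 n}{3} + \frac{8}{9}.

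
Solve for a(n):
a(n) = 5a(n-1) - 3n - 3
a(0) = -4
First-order linear with linear forcing.
Homogeneous solution: a_h(n) = A·(5)^n.
Try particular a_p(n) = pn + q. Substituting:
  pn + q = 5(p(n-1) + q) - 3n - 3.
Matching the n-coefficient: p = 5p - 3 ⇒ p = \frac{3}{4}.
Matching constants: q = -5p + 5q - 3 ⇒ q = \frac{27}{16}.
General: a(n) = A·(5)^n + \frac{3 n}{4} + \frac{27}{16}.
Apply a(0) = -4: A + \frac{27}{16} = -4 ⇒ A = - \frac{91}{16}.
So a(n) = - \frac{91 \cdot 5^{n}}{16} + \frac{3 n}{4} + \frac{27}{16}.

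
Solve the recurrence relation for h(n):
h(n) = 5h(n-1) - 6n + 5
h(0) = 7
First-order linear with linear forcing.
Homogeneous solution: h_h(n) = A·(5)^n.
Try particular h_p(n) = pn + q. Substituting:
  pn + q = 5(p(n-1) + q) - 6n + 5.
Matching the n-coefficient: p = 5p - 6 ⇒ p = \frac{3}{2}.
Matching constants: q = -5p + 5q + 5 ⇒ q = \frac{5}{8}.
General: h(n) = A·(5)^n + \frac{3 n}{2} + \frac{5}{8}.
Apply h(0) = 7: A + \frac{5}{8} = 7 ⇒ A = \frac{51}{8}.
So h(n) = \frac{51 \cdot 5^{n}}{8} + \frac{3 n}{2} + \frac{5}{8}.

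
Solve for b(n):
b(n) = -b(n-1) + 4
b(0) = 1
First-order linear non-homogeneous.
Homogeneous solution: b_h(n) = A·(-1)^n.
Try constant particular solution b_p = K: K = -K + 4 ⇒ K = 2.
General: b(n) = A·(-1)^n + 2.
Apply b(0) = 1: A + 2 = 1 ⇒ A = -1.
So b(n) = 2 - \left(-1\right)^{n}.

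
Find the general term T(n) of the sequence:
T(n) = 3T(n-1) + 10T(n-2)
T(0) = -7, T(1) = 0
Characteristic equation: x² - 3x - 10 = 0, which factors as (x - (5))(x - (-2)) = 0.
Roots r₁ = 5, r₂ = -2 (distinct).
General solution: T(n) = A·(5)^n + B·(-2)^n.
From T(0) = -7: A + B = -7.
From T(1) = 0: 5A - 2B = 0.
Solving: A = -2, B = -5.
So T(n) = - 5 \left(-2\right)^{n} - 2 \cdot 5^{n}.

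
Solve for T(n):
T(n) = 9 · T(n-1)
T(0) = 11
Pure geometric recurrence with ratio 9.
By induction T(n) = T(0) · (9)^n = 11 \cdot 9^{n}.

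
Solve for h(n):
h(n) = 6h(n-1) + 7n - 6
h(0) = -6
First-order linear with linear forcing.
Homogeneous solution: h_h(n) = A·(6)^n.
Try particular h_p(n) = pn + q. Substituting:
  pn + q = 6(p(n-1) + q) + 7n - 6.
Matching the n-coefficient: p = 6p + 7 ⇒ p = - \frac{7}{5}.
Matching constants: q = -6p + 6q - 6 ⇒ q = - \frac{12}{25}.
General: h(n) = A·(6)^n - \frac{7 n}{5} - \frac{12}{25}.
Apply h(0) = -6: A - \frac{12}{25} = -6 ⇒ A = - \frac{138}{25}.
So h(n) = - \frac{138 \cdot 6^{n}}{25} - \frac{7 n}{5} - \frac{12}{25}.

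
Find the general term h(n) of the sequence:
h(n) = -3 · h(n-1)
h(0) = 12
Pure geometric recurrence with ratio -3.
By induction h(n) = h(0) · (-3)^n = 12 \left(-3\right)^{n}.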